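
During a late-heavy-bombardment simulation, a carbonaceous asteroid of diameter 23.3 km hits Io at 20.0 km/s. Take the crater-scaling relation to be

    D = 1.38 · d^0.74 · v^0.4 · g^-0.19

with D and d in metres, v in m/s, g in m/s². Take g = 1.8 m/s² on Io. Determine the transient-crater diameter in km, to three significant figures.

D ≈ 111 km

In SI units: d = 23300 m, v = 20000 m/s.
d^0.74 = 23300^0.74 = 1705
v^0.4 = 20000^0.4 = 52.53
g^-0.19 = 1.8^-0.19 = 0.8943
D = 1.38 × 1705 × 52.53 × 0.8943 = 1.105 × 10^5 m
   = 110.5 km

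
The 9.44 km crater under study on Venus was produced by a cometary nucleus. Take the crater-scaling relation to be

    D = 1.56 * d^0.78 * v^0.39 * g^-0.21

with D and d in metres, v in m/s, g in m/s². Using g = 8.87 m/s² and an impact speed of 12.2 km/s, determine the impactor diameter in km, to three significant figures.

d ≈ 1.15 km

Rearranging for d: d = [D / (1.56 · 12200^0.39 · 8.87^-0.21)]^(1/0.78).
D = 9440 m.
12200^0.39 = 39.24
8.87^-0.21 = 0.6323
Denominator = 1.56 × 39.24 × 0.6323 = 38.71
D / 38.71 = 9440 / 38.71 = 243.9
d = 243.9^(1/0.78) = 243.9^1.2821 = 1150 m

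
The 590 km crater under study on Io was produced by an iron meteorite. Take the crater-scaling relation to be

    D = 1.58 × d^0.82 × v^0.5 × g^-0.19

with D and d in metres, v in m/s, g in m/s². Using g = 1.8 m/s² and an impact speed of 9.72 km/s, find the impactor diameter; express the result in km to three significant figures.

d ≈ 26.5 km

Rearranging for d: d = [D / (1.58 · 9720^0.5 · 1.8^-0.19)]^(1/0.82).
D = 590000 m.
9720^0.5 = 98.59
1.8^-0.19 = 0.8943
Denominator = 1.58 × 98.59 × 0.8943 = 139.3
D / 139.3 = 590000 / 139.3 = 4235
d = 4235^(1/0.82) = 4235^1.2195 = 26482 m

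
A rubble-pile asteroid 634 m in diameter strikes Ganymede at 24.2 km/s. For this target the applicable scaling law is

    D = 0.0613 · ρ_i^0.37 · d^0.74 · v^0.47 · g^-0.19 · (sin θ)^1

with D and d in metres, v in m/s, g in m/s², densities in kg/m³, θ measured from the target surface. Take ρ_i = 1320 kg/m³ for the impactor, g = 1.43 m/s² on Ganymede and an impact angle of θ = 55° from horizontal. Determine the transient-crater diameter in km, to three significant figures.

In SI units: v = 24200 m/s.
ρ_i^0.37 = 1320^0.37 = 14.28
d^0.74 = 634^0.74 = 118.5
v^0.47 = 24200^0.47 = 114.9
g^-0.19 = 1.43^-0.19 = 0.9343
(sin 55°)^1 = 0.8192^1 = 0.8192
D = 0.0613 × 14.28 × 118.5 × 114.9 × 0.9343 × 0.8192 = 9122 m
   = 9.122 km

D ≈ 9.12 km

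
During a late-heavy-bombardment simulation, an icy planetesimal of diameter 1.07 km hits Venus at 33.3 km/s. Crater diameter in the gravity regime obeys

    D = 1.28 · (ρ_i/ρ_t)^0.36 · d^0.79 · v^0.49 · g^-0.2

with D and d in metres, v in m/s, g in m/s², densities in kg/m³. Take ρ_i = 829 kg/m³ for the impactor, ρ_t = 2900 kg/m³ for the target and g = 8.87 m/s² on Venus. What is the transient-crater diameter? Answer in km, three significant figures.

In SI units: d = 1070 m, v = 33300 m/s.
(ρ_i/ρ_t)^0.36 = (829/2900)^0.36 = 0.6371
d^0.79 = 1070^0.79 = 247.3
v^0.49 = 33300^0.49 = 164.4
g^-0.2 = 8.87^-0.2 = 0.6463
D = 1.28 × 0.6371 × 247.3 × 164.4 × 0.6463 = 21428 m
   = 21.43 km

D ≈ 21.4 km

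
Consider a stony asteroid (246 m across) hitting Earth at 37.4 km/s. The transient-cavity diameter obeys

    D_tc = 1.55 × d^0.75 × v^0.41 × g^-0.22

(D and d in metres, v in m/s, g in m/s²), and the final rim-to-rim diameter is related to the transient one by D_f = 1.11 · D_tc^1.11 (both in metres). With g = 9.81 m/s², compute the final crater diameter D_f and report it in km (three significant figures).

v = 37400 m/s.
d^0.75 = 246^0.75 = 62.12
v^0.41 = 37400^0.41 = 74.97
g^-0.22 = 9.81^-0.22 = 0.6051
D_tc = 1.55 × 62.12 × 74.97 × 0.6051 = 4368 m
D_f = 1.11 × (4368)^1.11 = 12191 m
     = 12.19 km

D_f ≈ 12.2 km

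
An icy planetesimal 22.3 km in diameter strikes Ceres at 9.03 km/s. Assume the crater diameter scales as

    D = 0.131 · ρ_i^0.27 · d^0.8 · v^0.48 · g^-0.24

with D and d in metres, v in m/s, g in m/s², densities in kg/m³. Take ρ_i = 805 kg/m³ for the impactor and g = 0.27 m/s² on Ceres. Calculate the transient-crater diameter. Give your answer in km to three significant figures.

D ≈ 260 km

In SI units: d = 22300 m, v = 9030 m/s.
ρ_i^0.27 = 805^0.27 = 6.089
d^0.8 = 22300^0.8 = 3011
v^0.48 = 9030^0.48 = 79.20
g^-0.24 = 0.27^-0.24 = 1.369
D = 0.131 × 6.089 × 3011 × 79.20 × 1.369 = 2.604 × 10^5 m
   = 260.4 km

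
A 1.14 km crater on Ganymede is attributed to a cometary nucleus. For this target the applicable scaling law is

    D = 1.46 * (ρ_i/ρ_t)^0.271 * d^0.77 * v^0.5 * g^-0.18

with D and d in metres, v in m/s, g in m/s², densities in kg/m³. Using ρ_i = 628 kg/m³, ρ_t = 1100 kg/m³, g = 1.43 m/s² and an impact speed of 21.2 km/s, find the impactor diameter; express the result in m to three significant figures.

Rearranging for d: d = [D / (1.46 · (628/1100)^0.271 · 21200^0.5 · 1.43^-0.18)]^(1/0.77).
D = 1140 m.
(628/1100)^0.271 = 0.8591
21200^0.5 = 145.6
1.43^-0.18 = 0.9376
Denominator = 1.46 × 0.8591 × 145.6 × 0.9376 = 171.2
D / 171.2 = 1140 / 171.2 = 6.659
d = 6.659^(1/0.77) = 6.659^1.2987 = 11.73 m

d ≈ 11.7 m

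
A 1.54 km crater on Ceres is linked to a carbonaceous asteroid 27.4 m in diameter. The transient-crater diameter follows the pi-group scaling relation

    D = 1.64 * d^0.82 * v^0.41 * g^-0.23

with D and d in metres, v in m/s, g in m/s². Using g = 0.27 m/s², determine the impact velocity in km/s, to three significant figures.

v ≈ 11.4 km/s

Rearranging for v: v = [D / (1.64 · 27.4^0.82 · 0.27^-0.23)]^(1/0.41).
D = 1540 m.
27.4^0.82 = 15.10
0.27^-0.23 = 1.351
Denominator = 1.64 × 15.10 × 1.351 = 33.46
D / 33.46 = 1540 / 33.46 = 46.03
v = 46.03^(1/0.41) = 46.03^2.439 = 11380 m/s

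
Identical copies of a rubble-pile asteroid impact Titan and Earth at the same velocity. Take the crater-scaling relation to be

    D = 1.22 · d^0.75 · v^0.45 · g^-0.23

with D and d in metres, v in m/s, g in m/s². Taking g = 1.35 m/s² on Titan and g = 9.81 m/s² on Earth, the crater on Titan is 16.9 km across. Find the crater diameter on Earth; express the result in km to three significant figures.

D ≈ 10.7 km

All impactor-dependent factors cancel in the ratio, leaving D_Earth/D_Titan = (g_Earth/g_Titan)^-0.23.
(9.81/1.35)^-0.23 = 7.267^-0.23 = 0.6337
D_Earth = 0.6337 × 16.9 km = 10.7 km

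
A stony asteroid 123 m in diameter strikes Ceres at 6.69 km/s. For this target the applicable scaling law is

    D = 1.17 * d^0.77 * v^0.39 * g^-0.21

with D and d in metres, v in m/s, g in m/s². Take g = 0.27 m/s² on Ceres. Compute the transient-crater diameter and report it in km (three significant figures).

D ≈ 1.94 km

In SI units: v = 6690 m/s.
d^0.77 = 123^0.77 = 40.67
v^0.39 = 6690^0.39 = 31.04
g^-0.21 = 0.27^-0.21 = 1.316
D = 1.17 × 40.67 × 31.04 × 1.316 = 1944 m
   = 1.944 km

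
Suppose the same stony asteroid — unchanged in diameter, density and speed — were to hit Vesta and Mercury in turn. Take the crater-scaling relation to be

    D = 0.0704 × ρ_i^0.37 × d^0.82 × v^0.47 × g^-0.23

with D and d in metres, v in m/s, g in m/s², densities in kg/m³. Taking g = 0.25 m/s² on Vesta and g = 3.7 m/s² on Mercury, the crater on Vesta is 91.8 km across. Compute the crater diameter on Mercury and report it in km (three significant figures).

All impactor-dependent factors cancel in the ratio, leaving D_Mercury/D_Vesta = (g_Mercury/g_Vesta)^-0.23.
(3.7/0.25)^-0.23 = 14.80^-0.23 = 0.5381
D_Mercury = 0.5381 × 91.8 km = 49.4 km

D ≈ 49.4 km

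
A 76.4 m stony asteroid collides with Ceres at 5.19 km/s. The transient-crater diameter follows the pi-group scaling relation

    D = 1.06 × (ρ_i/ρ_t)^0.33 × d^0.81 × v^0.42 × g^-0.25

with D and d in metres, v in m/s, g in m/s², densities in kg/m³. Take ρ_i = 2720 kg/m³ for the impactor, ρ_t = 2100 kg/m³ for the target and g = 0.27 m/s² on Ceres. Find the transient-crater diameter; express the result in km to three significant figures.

In SI units: v = 5190 m/s.
(ρ_i/ρ_t)^0.33 = (2720/2100)^0.33 = 1.089
d^0.81 = 76.4^0.81 = 33.52
v^0.42 = 5190^0.42 = 36.34
g^-0.25 = 0.27^-0.25 = 1.387
D = 1.06 × 1.089 × 33.52 × 36.34 × 1.387 = 1950 m
   = 1.950 km

D ≈ 1.95 km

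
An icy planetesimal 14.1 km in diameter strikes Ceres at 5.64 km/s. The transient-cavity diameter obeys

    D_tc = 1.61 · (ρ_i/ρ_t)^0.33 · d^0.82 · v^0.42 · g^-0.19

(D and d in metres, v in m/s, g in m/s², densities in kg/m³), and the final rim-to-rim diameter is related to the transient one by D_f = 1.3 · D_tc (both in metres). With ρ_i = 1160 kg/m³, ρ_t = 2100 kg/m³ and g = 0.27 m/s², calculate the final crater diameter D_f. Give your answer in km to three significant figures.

In SI: d = 14100 m, v = 5640 m/s.
(ρ_i/ρ_t)^0.33 = (1160/2100)^0.33 = 0.8221
d^0.82 = 14100^0.82 = 2526
v^0.42 = 5640^0.42 = 37.63
g^-0.19 = 0.27^-0.19 = 1.282
D_tc = 1.61 × 0.8221 × 2526 × 37.63 × 1.282 = 1.613 × 10^5 m
D_f = 1.3 × 1.613 × 10^5 = 2.097 × 10^5 m
     = 209.7 km

D_f ≈ 210 km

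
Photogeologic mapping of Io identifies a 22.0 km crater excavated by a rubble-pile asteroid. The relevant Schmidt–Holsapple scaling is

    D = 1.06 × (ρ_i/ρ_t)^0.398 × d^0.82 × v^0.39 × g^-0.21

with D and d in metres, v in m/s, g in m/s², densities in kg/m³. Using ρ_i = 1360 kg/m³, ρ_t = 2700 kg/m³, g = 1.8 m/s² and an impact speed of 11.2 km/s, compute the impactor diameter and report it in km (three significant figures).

d ≈ 3.54 km

Rearranging for d: d = [D / (1.06 · (1360/2700)^0.398 · 11200^0.39 · 1.8^-0.21)]^(1/0.82).
D = 22000 m.
(1360/2700)^0.398 = 0.7611
11200^0.39 = 37.95
1.8^-0.21 = 0.8839
Denominator = 1.06 × 0.7611 × 37.95 × 0.8839 = 27.06
D / 27.06 = 22000 / 27.06 = 813.0
d = 813.0^(1/0.82) = 813.0^1.2195 = 3539 m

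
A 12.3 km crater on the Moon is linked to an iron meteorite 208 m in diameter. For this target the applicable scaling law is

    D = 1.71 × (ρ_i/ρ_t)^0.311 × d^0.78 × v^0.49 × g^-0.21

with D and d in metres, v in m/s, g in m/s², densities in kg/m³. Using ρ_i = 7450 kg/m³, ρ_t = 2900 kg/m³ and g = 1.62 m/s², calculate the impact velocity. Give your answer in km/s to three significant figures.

v ≈ 10.3 km/s

Rearranging for v: v = [D / (1.71 · (7450/2900)^0.311 · 208^0.78 · 1.62^-0.21)]^(1/0.49).
D = 12300 m.
(7450/2900)^0.311 = 1.341
208^0.78 = 64.28
1.62^-0.21 = 0.9037
Denominator = 1.71 × 1.341 × 64.28 × 0.9037 = 133.2
D / 133.2 = 12300 / 133.2 = 92.34
v = 92.34^(1/0.49) = 92.34^2.0408 = 10256 m/s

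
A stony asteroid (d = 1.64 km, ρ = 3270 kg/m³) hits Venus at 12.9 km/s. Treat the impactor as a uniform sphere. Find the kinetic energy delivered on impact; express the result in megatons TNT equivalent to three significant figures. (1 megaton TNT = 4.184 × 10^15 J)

E ≈ 1.50 × 10^5 Mt TNT

d = 1640 m; v = 12900 m/s.
Mass m = (π/6) ρ d³ = (π/6) × 3270 × (1640)³ = 7.552 × 10^12 kg
E = ½ m v² = 0.5 × 7.552 × 10^12 × (12900)² = 6.284 × 10^20 J
   = 6.284 × 10^20 / 4.184×10^15 = 1.502 × 10^5 Mt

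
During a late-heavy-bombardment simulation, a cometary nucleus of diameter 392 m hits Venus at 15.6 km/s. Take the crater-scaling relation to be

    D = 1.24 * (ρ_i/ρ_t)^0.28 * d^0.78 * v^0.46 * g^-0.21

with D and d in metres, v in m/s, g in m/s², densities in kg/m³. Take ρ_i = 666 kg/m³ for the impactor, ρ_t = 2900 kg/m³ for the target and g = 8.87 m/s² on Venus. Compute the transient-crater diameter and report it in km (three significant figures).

In SI units: v = 15600 m/s.
(ρ_i/ρ_t)^0.28 = (666/2900)^0.28 = 0.6624
d^0.78 = 392^0.78 = 105.4
v^0.46 = 15600^0.46 = 84.89
g^-0.21 = 8.87^-0.21 = 0.6323
D = 1.24 × 0.6624 × 105.4 × 84.89 × 0.6323 = 4647 m
   = 4.647 km

D ≈ 4.65 km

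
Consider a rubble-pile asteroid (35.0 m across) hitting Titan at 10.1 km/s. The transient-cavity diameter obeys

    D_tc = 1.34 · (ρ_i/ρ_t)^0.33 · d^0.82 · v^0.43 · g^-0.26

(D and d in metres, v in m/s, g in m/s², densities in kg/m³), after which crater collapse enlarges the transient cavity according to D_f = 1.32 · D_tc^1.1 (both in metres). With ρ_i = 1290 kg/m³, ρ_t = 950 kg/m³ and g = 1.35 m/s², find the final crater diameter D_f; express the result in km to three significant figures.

D_f ≈ 3.62 km

v = 10100 m/s.
(ρ_i/ρ_t)^0.33 = (1290/950)^0.33 = 1.106
d^0.82 = 35^0.82 = 18.46
v^0.43 = 10100^0.43 = 52.71
g^-0.26 = 1.35^-0.26 = 0.9249
D_tc = 1.34 × 1.106 × 18.46 × 52.71 × 0.9249 = 1334 m
D_f = 1.32 × (1334)^1.1 = 3616 m
     = 3.616 km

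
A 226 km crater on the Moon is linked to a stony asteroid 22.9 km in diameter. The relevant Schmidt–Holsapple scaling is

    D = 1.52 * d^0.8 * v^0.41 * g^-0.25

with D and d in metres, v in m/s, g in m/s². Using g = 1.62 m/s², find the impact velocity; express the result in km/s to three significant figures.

Rearranging for v: v = [D / (1.52 · 22900^0.8 · 1.62^-0.25)]^(1/0.41).
D = 226000 m.
22900^0.8 = 3075
1.62^-0.25 = 0.8864
Denominator = 1.52 × 3075 × 0.8864 = 4143
D / 4143 = 226000 / 4143 = 54.55
v = 54.55^(1/0.41) = 54.55^2.439 = 17220 m/s

v ≈ 17.2 km/s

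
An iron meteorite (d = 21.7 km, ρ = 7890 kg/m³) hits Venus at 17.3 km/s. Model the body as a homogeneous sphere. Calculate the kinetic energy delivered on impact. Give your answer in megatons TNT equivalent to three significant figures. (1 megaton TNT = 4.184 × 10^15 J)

E ≈ 1.51 × 10^9 Mt TNT

d = 21700 m; v = 17300 m/s.
Mass m = (π/6) ρ d³ = (π/6) × 7890 × (21700)³ = 4.221 × 10^16 kg
E = ½ m v² = 0.5 × 4.221 × 10^16 × (17300)² = 6.317 × 10^24 J
   = 6.317 × 10^24 / 4.184×10^15 = 1.510 × 10^9 Mt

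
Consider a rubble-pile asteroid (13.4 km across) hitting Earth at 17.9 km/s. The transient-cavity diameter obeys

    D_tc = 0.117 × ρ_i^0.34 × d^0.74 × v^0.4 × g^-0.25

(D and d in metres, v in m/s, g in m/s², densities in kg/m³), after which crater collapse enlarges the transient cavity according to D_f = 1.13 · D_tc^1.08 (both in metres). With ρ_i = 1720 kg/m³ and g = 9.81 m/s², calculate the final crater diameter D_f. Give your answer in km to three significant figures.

In SI: d = 13400 m, v = 17900 m/s.
ρ_i^0.34 = 1720^0.34 = 12.59
d^0.74 = 13400^0.74 = 1133
v^0.4 = 17900^0.4 = 50.25
g^-0.25 = 9.81^-0.25 = 0.5650
D_tc = 0.117 × 12.59 × 1133 × 50.25 × 0.5650 = 47380 m
D_f = 1.13 × (47380)^1.08 = 1.267 × 10^5 m
     = 126.7 km

D_f ≈ 127 km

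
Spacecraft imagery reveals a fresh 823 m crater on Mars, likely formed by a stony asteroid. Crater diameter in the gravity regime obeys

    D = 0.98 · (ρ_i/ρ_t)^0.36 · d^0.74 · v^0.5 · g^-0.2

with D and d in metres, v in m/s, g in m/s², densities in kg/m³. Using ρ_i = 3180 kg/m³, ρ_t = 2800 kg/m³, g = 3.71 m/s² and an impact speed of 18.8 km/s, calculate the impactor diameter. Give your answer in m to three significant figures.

d ≈ 15.5 m

Rearranging for d: d = [D / (0.98 · (3180/2800)^0.36 · 18800^0.5 · 3.71^-0.2)]^(1/0.74).
(3180/2800)^0.36 = 1.047
18800^0.5 = 137.1
3.71^-0.2 = 0.7694
Denominator = 0.98 × 1.047 × 137.1 × 0.7694 = 108.2
D / 108.2 = 823 / 108.2 = 7.606
d = 7.606^(1/0.74) = 7.606^1.3514 = 15.52 m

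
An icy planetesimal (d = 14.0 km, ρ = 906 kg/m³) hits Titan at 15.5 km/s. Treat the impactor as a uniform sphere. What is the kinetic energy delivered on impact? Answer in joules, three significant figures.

d = 14000 m; v = 15500 m/s.
Mass m = (π/6) ρ d³ = (π/6) × 906 × (14000)³ = 1.302 × 10^15 kg
E = ½ m v² = 0.5 × 1.302 × 10^15 × (15500)² = 1.564 × 10^23 J

E ≈ 1.56 × 10^23 J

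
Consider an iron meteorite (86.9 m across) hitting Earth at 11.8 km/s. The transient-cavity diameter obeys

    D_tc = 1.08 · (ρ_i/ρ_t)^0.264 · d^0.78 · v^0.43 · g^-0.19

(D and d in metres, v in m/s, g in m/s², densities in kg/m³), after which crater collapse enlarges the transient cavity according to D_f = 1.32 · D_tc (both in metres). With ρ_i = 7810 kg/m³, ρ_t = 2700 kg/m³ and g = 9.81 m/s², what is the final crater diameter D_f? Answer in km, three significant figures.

v = 11800 m/s.
(ρ_i/ρ_t)^0.264 = (7810/2700)^0.264 = 1.324
d^0.78 = 86.9^0.78 = 32.54
v^0.43 = 11800^0.43 = 56.35
g^-0.19 = 9.81^-0.19 = 0.6480
D_tc = 1.08 × 1.324 × 32.54 × 56.35 × 0.6480 = 1699 m
D_f = 1.32 × 1699 = 2243 m
     = 2.243 km

D_f ≈ 2.24 km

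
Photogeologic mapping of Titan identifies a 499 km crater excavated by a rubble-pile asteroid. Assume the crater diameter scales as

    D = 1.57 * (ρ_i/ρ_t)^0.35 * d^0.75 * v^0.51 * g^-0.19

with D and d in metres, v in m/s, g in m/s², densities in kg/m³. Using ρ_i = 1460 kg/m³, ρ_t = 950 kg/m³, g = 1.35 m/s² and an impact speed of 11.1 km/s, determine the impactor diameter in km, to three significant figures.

Rearranging for d: d = [D / (1.57 · (1460/950)^0.35 · 11100^0.51 · 1.35^-0.19)]^(1/0.75).
D = 499000 m.
(1460/950)^0.35 = 1.162
11100^0.51 = 115.6
1.35^-0.19 = 0.9446
Denominator = 1.57 × 1.162 × 115.6 × 0.9446 = 199.2
D / 199.2 = 499000 / 199.2 = 2505
d = 2505^(1/0.75) = 2505^1.3333 = 34012 m

d ≈ 34.0 km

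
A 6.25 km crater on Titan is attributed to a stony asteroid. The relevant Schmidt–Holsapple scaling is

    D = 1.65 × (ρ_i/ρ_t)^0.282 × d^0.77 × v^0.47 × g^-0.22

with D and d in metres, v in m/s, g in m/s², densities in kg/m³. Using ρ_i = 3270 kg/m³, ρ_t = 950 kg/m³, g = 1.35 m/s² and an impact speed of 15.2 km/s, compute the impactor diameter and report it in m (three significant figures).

d ≈ 86.2 m

Rearranging for d: d = [D / (1.65 · (3270/950)^0.282 · 15200^0.47 · 1.35^-0.22)]^(1/0.77).
D = 6250 m.
(3270/950)^0.282 = 1.417
15200^0.47 = 92.36
1.35^-0.22 = 0.9361
Denominator = 1.65 × 1.417 × 92.36 × 0.9361 = 202.1
D / 202.1 = 6250 / 202.1 = 30.93
d = 30.93^(1/0.77) = 30.93^1.2987 = 86.21 m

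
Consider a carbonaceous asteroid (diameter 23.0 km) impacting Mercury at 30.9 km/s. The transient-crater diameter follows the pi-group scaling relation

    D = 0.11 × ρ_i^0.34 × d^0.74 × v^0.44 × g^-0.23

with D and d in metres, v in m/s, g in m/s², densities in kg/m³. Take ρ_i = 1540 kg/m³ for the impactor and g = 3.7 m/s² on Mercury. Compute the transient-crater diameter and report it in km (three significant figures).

D ≈ 158 km

In SI units: d = 23000 m, v = 30900 m/s.
ρ_i^0.34 = 1540^0.34 = 12.13
d^0.74 = 23000^0.74 = 1689
v^0.44 = 30900^0.44 = 94.53
g^-0.23 = 3.7^-0.23 = 0.7401
D = 0.11 × 12.13 × 1689 × 94.53 × 0.7401 = 1.577 × 10^5 m
   = 157.7 km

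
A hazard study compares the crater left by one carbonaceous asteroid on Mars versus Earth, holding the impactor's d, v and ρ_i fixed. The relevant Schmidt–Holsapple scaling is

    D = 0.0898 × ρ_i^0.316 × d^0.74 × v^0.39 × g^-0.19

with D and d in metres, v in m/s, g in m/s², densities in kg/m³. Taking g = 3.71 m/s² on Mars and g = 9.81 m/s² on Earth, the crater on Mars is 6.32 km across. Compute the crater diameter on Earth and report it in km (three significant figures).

D ≈ 5.25 km

All impactor-dependent factors cancel in the ratio, leaving D_Earth/D_Mars = (g_Earth/g_Mars)^-0.19.
(9.81/3.71)^-0.19 = 2.644^-0.19 = 0.8313
D_Earth = 0.8313 × 6.32 km = 5.25 km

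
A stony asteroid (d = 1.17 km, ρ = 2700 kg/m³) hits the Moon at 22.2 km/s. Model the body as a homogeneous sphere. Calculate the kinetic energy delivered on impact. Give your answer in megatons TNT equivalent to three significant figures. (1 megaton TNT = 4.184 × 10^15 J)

d = 1170 m; v = 22200 m/s.
Mass m = (π/6) ρ d³ = (π/6) × 2700 × (1170)³ = 2.264 × 10^12 kg
E = ½ m v² = 0.5 × 2.264 × 10^12 × (22200)² = 5.579 × 10^20 J
   = 5.579 × 10^20 / 4.184×10^15 = 1.333 × 10^5 Mt

E ≈ 1.33 × 10^5 Mt TNT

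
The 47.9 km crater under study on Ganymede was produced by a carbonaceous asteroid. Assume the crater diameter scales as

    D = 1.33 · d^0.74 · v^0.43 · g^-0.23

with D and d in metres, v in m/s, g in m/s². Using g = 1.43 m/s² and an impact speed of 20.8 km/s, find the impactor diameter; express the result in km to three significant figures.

d ≈ 4.97 km

Rearranging for d: d = [D / (1.33 · 20800^0.43 · 1.43^-0.23)]^(1/0.74).
D = 47900 m.
20800^0.43 = 71.91
1.43^-0.23 = 0.9210
Denominator = 1.33 × 71.91 × 0.9210 = 88.08
D / 88.08 = 47900 / 88.08 = 543.8
d = 543.8^(1/0.74) = 543.8^1.3514 = 4974 m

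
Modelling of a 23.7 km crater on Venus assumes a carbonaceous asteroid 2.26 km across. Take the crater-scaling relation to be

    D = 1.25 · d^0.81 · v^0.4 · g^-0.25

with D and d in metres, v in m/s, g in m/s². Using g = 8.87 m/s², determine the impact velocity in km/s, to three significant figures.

v ≈ 31.3 km/s

Rearranging for v: v = [D / (1.25 · 2260^0.81 · 8.87^-0.25)]^(1/0.4).
D = 23700 m.
2260^0.81 = 521.0
8.87^-0.25 = 0.5795
Denominator = 1.25 × 521.0 × 0.5795 = 377.4
D / 377.4 = 23700 / 377.4 = 62.80
v = 62.80^(1/0.4) = 62.80^2.5 = 31254 m/s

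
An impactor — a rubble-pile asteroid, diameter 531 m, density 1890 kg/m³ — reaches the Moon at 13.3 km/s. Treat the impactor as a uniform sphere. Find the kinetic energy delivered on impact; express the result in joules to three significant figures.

E ≈ 1.31 × 10^19 J

v = 13300 m/s.
Mass m = (π/6) ρ d³ = (π/6) × 1890 × (531)³ = 1.482 × 10^11 kg
E = ½ m v² = 0.5 × 1.482 × 10^11 × (13300)² = 1.311 × 10^19 J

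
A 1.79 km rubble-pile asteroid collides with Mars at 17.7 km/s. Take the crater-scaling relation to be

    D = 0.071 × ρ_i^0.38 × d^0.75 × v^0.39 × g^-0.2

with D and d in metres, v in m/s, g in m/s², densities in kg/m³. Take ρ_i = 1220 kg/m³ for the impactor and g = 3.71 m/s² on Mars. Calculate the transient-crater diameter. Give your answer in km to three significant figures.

In SI units: d = 1790 m, v = 17700 m/s.
ρ_i^0.38 = 1220^0.38 = 14.89
d^0.75 = 1790^0.75 = 275.2
v^0.39 = 17700^0.39 = 45.36
g^-0.2 = 3.71^-0.2 = 0.7694
D = 0.071 × 14.89 × 275.2 × 45.36 × 0.7694 = 10154 m
   = 10.15 km

D ≈ 10.2 km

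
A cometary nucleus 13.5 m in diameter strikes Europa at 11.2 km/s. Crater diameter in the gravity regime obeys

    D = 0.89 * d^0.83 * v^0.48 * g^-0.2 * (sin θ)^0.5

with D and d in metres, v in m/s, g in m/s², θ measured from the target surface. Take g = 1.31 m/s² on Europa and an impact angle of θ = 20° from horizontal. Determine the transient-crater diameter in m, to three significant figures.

D ≈ 376 m

In SI units: v = 11200 m/s.
d^0.83 = 13.5^0.83 = 8.673
v^0.48 = 11200^0.48 = 87.83
g^-0.2 = 1.31^-0.2 = 0.9474
(sin 20°)^0.5 = 0.3420^0.5 = 0.5848
D = 0.89 × 8.673 × 87.83 × 0.9474 × 0.5848 = 375.6 m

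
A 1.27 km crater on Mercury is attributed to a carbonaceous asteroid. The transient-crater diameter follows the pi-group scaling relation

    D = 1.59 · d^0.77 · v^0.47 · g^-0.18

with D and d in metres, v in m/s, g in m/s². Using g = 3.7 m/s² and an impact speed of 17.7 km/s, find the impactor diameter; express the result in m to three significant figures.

d ≈ 20.4 m

Rearranging for d: d = [D / (1.59 · 17700^0.47 · 3.7^-0.18)]^(1/0.77).
D = 1270 m.
17700^0.47 = 99.21
3.7^-0.18 = 0.7902
Denominator = 1.59 × 99.21 × 0.7902 = 124.6
D / 124.6 = 1270 / 124.6 = 10.19
d = 10.19^(1/0.77) = 10.19^1.2987 = 20.39 m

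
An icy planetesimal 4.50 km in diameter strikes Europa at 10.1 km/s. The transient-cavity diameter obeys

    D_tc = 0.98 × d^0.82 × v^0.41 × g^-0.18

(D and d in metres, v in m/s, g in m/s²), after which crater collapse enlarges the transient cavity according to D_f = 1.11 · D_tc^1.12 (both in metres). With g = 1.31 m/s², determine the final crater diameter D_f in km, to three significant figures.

D_f ≈ 161 km

In SI: d = 4500 m, v = 10100 m/s.
d^0.82 = 4500^0.82 = 990.0
v^0.41 = 10100^0.41 = 43.83
g^-0.18 = 1.31^-0.18 = 0.9526
D_tc = 0.98 × 990.0 × 43.83 × 0.9526 = 40510 m
D_f = 1.11 × (40510)^1.12 = 1.606 × 10^5 m
     = 160.6 km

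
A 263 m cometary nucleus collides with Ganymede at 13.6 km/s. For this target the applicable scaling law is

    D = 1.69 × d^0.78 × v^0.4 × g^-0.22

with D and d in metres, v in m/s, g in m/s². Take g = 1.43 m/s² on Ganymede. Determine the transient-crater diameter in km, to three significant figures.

D ≈ 5.43 km

In SI units: v = 13600 m/s.
d^0.78 = 263^0.78 = 77.19
v^0.4 = 13600^0.4 = 45.02
g^-0.22 = 1.43^-0.22 = 0.9243
D = 1.69 × 77.19 × 45.02 × 0.9243 = 5428 m
   = 5.428 km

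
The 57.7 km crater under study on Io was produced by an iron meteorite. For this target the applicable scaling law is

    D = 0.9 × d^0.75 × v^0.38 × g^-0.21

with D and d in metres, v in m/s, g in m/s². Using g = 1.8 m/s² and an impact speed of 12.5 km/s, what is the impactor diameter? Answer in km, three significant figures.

Rearranging for d: d = [D / (0.9 · 12500^0.38 · 1.8^-0.21)]^(1/0.75).
D = 57700 m.
12500^0.38 = 36.04
1.8^-0.21 = 0.8839
Denominator = 0.9 × 36.04 × 0.8839 = 28.67
D / 28.67 = 57700 / 28.67 = 2013
d = 2013^(1/0.75) = 2013^1.3333 = 25411 m

d ≈ 25.4 km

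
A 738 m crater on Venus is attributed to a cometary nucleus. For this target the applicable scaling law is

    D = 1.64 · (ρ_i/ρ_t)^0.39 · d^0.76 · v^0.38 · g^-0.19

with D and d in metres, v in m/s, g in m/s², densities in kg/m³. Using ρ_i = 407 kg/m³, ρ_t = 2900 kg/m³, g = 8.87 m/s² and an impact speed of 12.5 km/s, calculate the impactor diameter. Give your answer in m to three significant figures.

Rearranging for d: d = [D / (1.64 · (407/2900)^0.39 · 12500^0.38 · 8.87^-0.19)]^(1/0.76).
(407/2900)^0.39 = 0.4650
12500^0.38 = 36.04
8.87^-0.19 = 0.6605
Denominator = 1.64 × 0.4650 × 36.04 × 0.6605 = 18.15
D / 18.15 = 738 / 18.15 = 40.66
d = 40.66^(1/0.76) = 40.66^1.3158 = 131.0 m

d ≈ 131 m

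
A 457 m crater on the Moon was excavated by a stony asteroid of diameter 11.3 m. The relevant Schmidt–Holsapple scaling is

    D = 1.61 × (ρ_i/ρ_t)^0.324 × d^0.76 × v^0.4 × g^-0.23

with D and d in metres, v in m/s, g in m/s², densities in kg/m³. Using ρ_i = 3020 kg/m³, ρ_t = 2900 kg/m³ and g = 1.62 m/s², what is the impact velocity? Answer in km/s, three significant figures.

Rearranging for v: v = [D / (1.61 · (3020/2900)^0.324 · 11.3^0.76 · 1.62^-0.23)]^(1/0.4).
(3020/2900)^0.324 = 1.013
11.3^0.76 = 6.315
1.62^-0.23 = 0.8950
Denominator = 1.61 × 1.013 × 6.315 × 0.8950 = 9.218
D / 9.218 = 457 / 9.218 = 49.58
v = 49.58^(1/0.4) = 49.58^2.5 = 17309 m/s

v ≈ 17.3 km/s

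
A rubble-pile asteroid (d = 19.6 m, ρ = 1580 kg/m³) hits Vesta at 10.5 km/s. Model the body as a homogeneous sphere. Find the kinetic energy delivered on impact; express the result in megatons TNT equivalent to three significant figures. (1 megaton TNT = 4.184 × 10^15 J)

E ≈ 0.0821 Mt TNT

v = 10500 m/s.
Mass m = (π/6) ρ d³ = (π/6) × 1580 × (19.6)³ = 6.229 × 10^6 kg
E = ½ m v² = 0.5 × 6.229 × 10^6 × (10500)² = 3.434 × 10^14 J
   = 3.434 × 10^14 / 4.184×10^15 = 0.08207 Mt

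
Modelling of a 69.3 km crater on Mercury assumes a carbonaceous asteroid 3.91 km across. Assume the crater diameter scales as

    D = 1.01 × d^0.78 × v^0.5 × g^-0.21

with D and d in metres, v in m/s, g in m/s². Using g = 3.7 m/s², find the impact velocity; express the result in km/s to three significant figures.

v ≈ 20.3 km/s

Rearranging for v: v = [D / (1.01 · 3910^0.78 · 3.7^-0.21)]^(1/0.5).
D = 69300 m.
3910^0.78 = 633.7
3.7^-0.21 = 0.7598
Denominator = 1.01 × 633.7 × 0.7598 = 486.3
D / 486.3 = 69300 / 486.3 = 142.5
v = 142.5^(1/0.5) = 142.5^2 = 20306 m/s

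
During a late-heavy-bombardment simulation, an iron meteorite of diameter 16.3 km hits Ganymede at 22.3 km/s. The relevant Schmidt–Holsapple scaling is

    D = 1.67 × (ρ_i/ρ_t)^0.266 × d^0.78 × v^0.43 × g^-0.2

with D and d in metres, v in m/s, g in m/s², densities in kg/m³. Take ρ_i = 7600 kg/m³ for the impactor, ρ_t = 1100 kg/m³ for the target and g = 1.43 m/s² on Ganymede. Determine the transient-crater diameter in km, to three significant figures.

D ≈ 372 km

In SI units: d = 16300 m, v = 22300 m/s.
(ρ_i/ρ_t)^0.266 = (7600/1100)^0.266 = 1.672
d^0.78 = 16300^0.78 = 1930
v^0.43 = 22300^0.43 = 74.09
g^-0.2 = 1.43^-0.2 = 0.9310
D = 1.67 × 1.672 × 1930 × 74.09 × 0.9310 = 3.717 × 10^5 m
   = 371.7 km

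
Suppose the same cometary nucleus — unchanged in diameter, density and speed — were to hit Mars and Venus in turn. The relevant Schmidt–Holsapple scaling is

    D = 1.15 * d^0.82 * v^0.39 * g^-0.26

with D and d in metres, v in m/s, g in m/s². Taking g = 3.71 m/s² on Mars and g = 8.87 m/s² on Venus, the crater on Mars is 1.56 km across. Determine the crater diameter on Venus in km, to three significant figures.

All impactor-dependent factors cancel in the ratio, leaving D_Venus/D_Mars = (g_Venus/g_Mars)^-0.26.
(8.87/3.71)^-0.26 = 2.391^-0.26 = 0.7972
D_Venus = 0.7972 × 1.56 km = 1.24 km

D ≈ 1.24 km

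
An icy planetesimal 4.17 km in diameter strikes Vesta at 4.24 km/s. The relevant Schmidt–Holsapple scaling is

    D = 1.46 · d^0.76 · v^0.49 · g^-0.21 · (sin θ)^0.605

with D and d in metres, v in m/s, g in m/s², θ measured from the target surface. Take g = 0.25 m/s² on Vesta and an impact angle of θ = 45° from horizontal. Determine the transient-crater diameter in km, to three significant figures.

In SI units: d = 4170 m, v = 4240 m/s.
d^0.76 = 4170^0.76 = 564.0
v^0.49 = 4240^0.49 = 59.90
g^-0.21 = 0.25^-0.21 = 1.338
(sin 45°)^0.605 = 0.7071^0.605 = 0.8108
D = 1.46 × 564.0 × 59.90 × 1.338 × 0.8108 = 53509 m
   = 53.51 km

D ≈ 53.5 km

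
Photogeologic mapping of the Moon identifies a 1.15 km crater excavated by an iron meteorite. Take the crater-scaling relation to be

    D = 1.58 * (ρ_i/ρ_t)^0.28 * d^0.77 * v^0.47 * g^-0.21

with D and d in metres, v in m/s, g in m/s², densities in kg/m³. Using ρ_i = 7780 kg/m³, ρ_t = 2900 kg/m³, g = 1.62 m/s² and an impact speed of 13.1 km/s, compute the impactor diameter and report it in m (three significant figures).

d ≈ 12.7 m

Rearranging for d: d = [D / (1.58 · (7780/2900)^0.28 · 13100^0.47 · 1.62^-0.21)]^(1/0.77).
D = 1150 m.
(7780/2900)^0.28 = 1.318
13100^0.47 = 86.12
1.62^-0.21 = 0.9037
Denominator = 1.58 × 1.318 × 86.12 × 0.9037 = 162.1
D / 162.1 = 1150 / 162.1 = 7.094
d = 7.094^(1/0.77) = 7.094^1.2987 = 12.74 m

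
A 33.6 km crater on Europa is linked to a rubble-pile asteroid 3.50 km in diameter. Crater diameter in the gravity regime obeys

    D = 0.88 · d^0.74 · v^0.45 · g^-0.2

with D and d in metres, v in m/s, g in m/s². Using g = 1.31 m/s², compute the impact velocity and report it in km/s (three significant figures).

Rearranging for v: v = [D / (0.88 · 3500^0.74 · 1.31^-0.2)]^(1/0.45).
D = 33600 m.
3500^0.74 = 419.4
1.31^-0.2 = 0.9474
Denominator = 0.88 × 419.4 × 0.9474 = 349.7
D / 349.7 = 33600 / 349.7 = 96.08
v = 96.08^(1/0.45) = 96.08^2.2222 = 25457 m/s

v ≈ 25.5 km/s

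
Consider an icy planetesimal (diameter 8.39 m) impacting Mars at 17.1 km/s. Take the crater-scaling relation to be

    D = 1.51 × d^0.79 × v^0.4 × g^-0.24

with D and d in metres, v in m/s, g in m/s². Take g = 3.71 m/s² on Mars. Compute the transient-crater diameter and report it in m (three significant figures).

In SI units: v = 17100 m/s.
d^0.79 = 8.39^0.79 = 5.367
v^0.4 = 17100^0.4 = 49.34
g^-0.24 = 3.71^-0.24 = 0.7300
D = 1.51 × 5.367 × 49.34 × 0.7300 = 291.9 m

D ≈ 292 m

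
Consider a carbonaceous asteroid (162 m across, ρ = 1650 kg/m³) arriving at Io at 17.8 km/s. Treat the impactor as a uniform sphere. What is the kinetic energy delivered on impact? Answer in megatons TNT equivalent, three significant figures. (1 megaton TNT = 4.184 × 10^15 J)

v = 17800 m/s.
Mass m = (π/6) ρ d³ = (π/6) × 1650 × (162)³ = 3.673 × 10^9 kg
E = ½ m v² = 0.5 × 3.673 × 10^9 × (17800)² = 5.819 × 10^17 J
   = 5.819 × 10^17 / 4.184×10^15 = 139.1 Mt

E ≈ 139 Mt TNT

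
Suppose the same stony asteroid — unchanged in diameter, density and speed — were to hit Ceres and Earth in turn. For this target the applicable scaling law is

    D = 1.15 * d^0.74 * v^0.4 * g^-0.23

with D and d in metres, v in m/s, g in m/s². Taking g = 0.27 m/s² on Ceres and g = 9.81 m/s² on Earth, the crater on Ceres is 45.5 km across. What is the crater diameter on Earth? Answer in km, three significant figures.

D ≈ 19.9 km

All impactor-dependent factors cancel in the ratio, leaving D_Earth/D_Ceres = (g_Earth/g_Ceres)^-0.23.
(9.81/0.27)^-0.23 = 36.33^-0.23 = 0.4377
D_Earth = 0.4377 × 45.5 km = 19.9 km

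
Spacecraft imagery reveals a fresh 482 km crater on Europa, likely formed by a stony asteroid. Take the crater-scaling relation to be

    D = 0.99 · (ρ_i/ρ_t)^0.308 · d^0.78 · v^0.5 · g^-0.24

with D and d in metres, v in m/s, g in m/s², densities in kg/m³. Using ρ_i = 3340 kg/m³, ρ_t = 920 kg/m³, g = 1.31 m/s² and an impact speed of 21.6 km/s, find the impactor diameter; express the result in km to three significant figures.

d ≈ 21.3 km

Rearranging for d: d = [D / (0.99 · (3340/920)^0.308 · 21600^0.5 · 1.31^-0.24)]^(1/0.78).
D = 482000 m.
(3340/920)^0.308 = 1.488
21600^0.5 = 147.0
1.31^-0.24 = 0.9372
Denominator = 0.99 × 1.488 × 147.0 × 0.9372 = 202.9
D / 202.9 = 482000 / 202.9 = 2376
d = 2376^(1/0.78) = 2376^1.2821 = 21290 m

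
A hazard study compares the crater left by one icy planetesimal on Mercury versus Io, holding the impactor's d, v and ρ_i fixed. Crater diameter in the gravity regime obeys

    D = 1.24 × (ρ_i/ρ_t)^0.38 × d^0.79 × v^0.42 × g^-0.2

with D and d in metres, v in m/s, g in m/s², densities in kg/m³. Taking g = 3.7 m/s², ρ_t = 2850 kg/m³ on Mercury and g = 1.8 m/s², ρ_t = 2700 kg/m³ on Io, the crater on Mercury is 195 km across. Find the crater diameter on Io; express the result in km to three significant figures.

The impactor-only factors (d, v, ρ_i) cancel in the ratio, leaving D_Io/D_Mercury = (g_Io/g_Mercury)^-0.2 · (ρ_t,Mercury/ρ_t,Io)^0.38.
(1.8/3.7)^-0.2 = 0.4865^-0.2 = 1.155
(2850/2700)^0.38 = 1.056^0.38 = 1.021
Ratio = 1.155 × 1.021 = 1.179
D_Io = 1.179 × 195 km = 230 km

D ≈ 230 km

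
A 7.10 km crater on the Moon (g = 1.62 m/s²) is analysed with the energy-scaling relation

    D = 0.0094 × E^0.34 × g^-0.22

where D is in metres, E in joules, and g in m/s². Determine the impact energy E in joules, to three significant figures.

E ≈ 2.66 × 10^17 J

Rearranging: E = [D / (0.0094 · g^-0.22)]^(1/0.34).
D = 7100 m.
g^-0.22 = 1.62^-0.22 = 0.8993
D / (0.0094 × 0.8993) = 7100 / (8.453 × 10^-3) = 8.399 × 10^5
E = (8.399 × 10^5)^2.9412 = 2.657 × 10^17 J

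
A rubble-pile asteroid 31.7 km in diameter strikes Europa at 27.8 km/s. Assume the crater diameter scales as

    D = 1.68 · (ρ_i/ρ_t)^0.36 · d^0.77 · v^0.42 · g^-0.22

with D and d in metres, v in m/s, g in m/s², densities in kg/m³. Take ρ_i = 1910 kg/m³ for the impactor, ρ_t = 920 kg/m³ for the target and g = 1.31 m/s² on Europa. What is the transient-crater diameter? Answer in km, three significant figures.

D ≈ 443 km

In SI units: d = 31700 m, v = 27800 m/s.
(ρ_i/ρ_t)^0.36 = (1910/920)^0.36 = 1.301
d^0.77 = 31700^0.77 = 2923
v^0.42 = 27800^0.42 = 73.54
g^-0.22 = 1.31^-0.22 = 0.9423
D = 1.68 × 1.301 × 2923 × 73.54 × 0.9423 = 4.427 × 10^5 m
   = 442.7 km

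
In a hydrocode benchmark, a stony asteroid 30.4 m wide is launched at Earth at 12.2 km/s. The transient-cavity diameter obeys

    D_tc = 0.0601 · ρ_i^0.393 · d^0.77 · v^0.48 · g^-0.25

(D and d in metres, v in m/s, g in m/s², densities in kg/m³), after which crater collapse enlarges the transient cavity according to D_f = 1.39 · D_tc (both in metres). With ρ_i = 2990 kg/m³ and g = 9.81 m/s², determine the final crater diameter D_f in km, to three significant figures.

v = 12200 m/s.
ρ_i^0.393 = 2990^0.393 = 23.22
d^0.77 = 30.4^0.77 = 13.86
v^0.48 = 12200^0.48 = 91.51
g^-0.25 = 9.81^-0.25 = 0.5650
D_tc = 0.0601 × 23.22 × 13.86 × 91.51 × 0.5650 = 1000 m
D_f = 1.39 × 1000 = 1390 m
     = 1.390 km

D_f ≈ 1.39 km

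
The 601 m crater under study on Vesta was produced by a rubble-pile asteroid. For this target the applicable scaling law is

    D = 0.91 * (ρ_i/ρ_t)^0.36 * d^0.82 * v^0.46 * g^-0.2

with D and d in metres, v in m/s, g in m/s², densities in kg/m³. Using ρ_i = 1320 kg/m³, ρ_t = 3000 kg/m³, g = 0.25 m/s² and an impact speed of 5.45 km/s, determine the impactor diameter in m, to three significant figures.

Rearranging for d: d = [D / (0.91 · (1320/3000)^0.36 · 5450^0.46 · 0.25^-0.2)]^(1/0.82).
(1320/3000)^0.36 = 0.7441
5450^0.46 = 52.33
0.25^-0.2 = 1.320
Denominator = 0.91 × 0.7441 × 52.33 × 1.320 = 46.77
D / 46.77 = 601 / 46.77 = 12.85
d = 12.85^(1/0.82) = 12.85^1.2195 = 22.51 m

d ≈ 22.5 m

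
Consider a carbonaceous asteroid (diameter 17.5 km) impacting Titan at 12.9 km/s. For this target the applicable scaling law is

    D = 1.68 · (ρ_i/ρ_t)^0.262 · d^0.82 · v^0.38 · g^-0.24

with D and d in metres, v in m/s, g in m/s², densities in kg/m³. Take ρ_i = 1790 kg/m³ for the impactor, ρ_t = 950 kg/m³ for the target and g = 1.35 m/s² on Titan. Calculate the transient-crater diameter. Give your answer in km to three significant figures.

D ≈ 203 km

In SI units: d = 17500 m, v = 12900 m/s.
(ρ_i/ρ_t)^0.262 = (1790/950)^0.262 = 1.181
d^0.82 = 17500^0.82 = 3015
v^0.38 = 12900^0.38 = 36.48
g^-0.24 = 1.35^-0.24 = 0.9305
D = 1.68 × 1.181 × 3015 × 36.48 × 0.9305 = 2.031 × 10^5 m
   = 203.1 km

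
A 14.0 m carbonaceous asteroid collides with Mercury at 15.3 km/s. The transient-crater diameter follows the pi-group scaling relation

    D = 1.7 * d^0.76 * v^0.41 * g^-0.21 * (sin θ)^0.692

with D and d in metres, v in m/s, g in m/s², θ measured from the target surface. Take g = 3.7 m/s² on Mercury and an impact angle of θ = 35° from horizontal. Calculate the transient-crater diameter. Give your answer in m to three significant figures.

D ≈ 340 m

In SI units: v = 15300 m/s.
d^0.76 = 14^0.76 = 7.431
v^0.41 = 15300^0.41 = 51.97
g^-0.21 = 3.7^-0.21 = 0.7598
(sin 35°)^0.692 = 0.5736^0.692 = 0.6807
D = 1.7 × 7.431 × 51.97 × 0.7598 × 0.6807 = 339.6 m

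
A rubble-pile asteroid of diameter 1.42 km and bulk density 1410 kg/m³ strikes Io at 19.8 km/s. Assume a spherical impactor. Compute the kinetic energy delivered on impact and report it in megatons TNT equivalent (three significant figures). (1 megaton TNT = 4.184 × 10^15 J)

d = 1420 m; v = 19800 m/s.
Mass m = (π/6) ρ d³ = (π/6) × 1410 × (1420)³ = 2.114 × 10^12 kg
E = ½ m v² = 0.5 × 2.114 × 10^12 × (19800)² = 4.144 × 10^20 J
   = 4.144 × 10^20 / 4.184×10^15 = 99044 Mt

E ≈ 99000 Mt TNT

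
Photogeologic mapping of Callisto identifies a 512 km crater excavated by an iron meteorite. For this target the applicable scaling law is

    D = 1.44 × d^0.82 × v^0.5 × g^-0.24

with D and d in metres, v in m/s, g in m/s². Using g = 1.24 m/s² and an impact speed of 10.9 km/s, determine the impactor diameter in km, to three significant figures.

d ≈ 21.6 km

Rearranging for d: d = [D / (1.44 · 10900^0.5 · 1.24^-0.24)]^(1/0.82).
D = 512000 m.
10900^0.5 = 104.4
1.24^-0.24 = 0.9497
Denominator = 1.44 × 104.4 × 0.9497 = 142.8
D / 142.8 = 512000 / 142.8 = 3585
d = 3585^(1/0.82) = 3585^1.2195 = 21612 m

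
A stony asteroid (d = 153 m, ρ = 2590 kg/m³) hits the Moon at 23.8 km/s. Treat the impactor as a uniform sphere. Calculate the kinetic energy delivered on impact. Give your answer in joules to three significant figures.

E ≈ 1.38 × 10^18 J

v = 23800 m/s.
Mass m = (π/6) ρ d³ = (π/6) × 2590 × (153)³ = 4.857 × 10^9 kg
E = ½ m v² = 0.5 × 4.857 × 10^9 × (23800)² = 1.376 × 10^18 J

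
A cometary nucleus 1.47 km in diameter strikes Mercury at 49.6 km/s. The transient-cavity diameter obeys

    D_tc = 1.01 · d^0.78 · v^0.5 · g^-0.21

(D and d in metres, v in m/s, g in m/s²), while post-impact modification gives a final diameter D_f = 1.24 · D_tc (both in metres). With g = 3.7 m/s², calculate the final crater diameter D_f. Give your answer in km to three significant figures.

D_f ≈ 62.6 km

In SI: d = 1470 m, v = 49600 m/s.
d^0.78 = 1470^0.78 = 295.5
v^0.5 = 49600^0.5 = 222.7
g^-0.21 = 3.7^-0.21 = 0.7598
D_tc = 1.01 × 295.5 × 222.7 × 0.7598 = 50500 m
D_f = 1.24 × 50500 = 62620 m
     = 62.62 km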